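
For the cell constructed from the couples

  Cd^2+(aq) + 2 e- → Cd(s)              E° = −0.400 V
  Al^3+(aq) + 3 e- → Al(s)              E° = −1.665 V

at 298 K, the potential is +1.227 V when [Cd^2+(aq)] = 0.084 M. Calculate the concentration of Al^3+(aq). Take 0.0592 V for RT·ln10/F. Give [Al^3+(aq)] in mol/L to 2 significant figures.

2.1 M

Cd²⁺/Cd is the cathode (higher E°); E°cell = −0.400 − (−1.665) = +1.265 V with n = 6.
Since E = E° − (0.0592/n)·log Q, log Q = n(E° − E)/0.0592 = 3.851.
For 3 Cd^2+(aq) + 2 Al(s) → 3 Cd(s) + 2 Al^3+(aq), the reaction quotient is Q = [Al^3+(aq)]^2 / [Cd^2+(aq)]^3.
Isolating [Al^3+(aq)] in Q = 10^{3.851} yields log [Al^3+(aq)] = 0.312, i.e. 2.1 M.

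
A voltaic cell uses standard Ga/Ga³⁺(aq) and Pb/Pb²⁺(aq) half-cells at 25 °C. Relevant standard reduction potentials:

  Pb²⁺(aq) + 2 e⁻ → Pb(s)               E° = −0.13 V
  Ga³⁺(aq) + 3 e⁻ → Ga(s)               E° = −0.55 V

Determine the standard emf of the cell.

The Pb²⁺/Pb couple has the higher E°, so Pb ion is reduced (cathode) and Ga is oxidized (anode).
E°cell = E°(cathode) − E°(anode) = −0.13 − (−0.55) = +0.42 V.

+0.42 V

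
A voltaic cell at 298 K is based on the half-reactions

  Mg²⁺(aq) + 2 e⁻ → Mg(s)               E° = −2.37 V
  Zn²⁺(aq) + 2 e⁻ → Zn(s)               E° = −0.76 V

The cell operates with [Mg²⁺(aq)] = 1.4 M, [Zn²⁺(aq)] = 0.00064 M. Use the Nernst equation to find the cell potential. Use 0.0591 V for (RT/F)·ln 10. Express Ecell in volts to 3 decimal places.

+1.511 V

Zn²⁺/Zn is reduced (cathode, E° = −0.76 V) and Mg²⁺/Mg is oxidized (anode).
E°cell = E°cat − E°an = −0.76 − (−2.37) = +1.61 V; n = 2.
For the overall reaction Zn²⁺(aq) + Mg(s) → Zn(s) + Mg²⁺(aq), Q = [Mg²⁺(aq)] / [Zn²⁺(aq)] = 2.19×10^3, giving log Q = 3.340.
E = E° − (0.0591/n)·log Q = +1.61 − (0.0591/2)(3.340) = +1.511 V.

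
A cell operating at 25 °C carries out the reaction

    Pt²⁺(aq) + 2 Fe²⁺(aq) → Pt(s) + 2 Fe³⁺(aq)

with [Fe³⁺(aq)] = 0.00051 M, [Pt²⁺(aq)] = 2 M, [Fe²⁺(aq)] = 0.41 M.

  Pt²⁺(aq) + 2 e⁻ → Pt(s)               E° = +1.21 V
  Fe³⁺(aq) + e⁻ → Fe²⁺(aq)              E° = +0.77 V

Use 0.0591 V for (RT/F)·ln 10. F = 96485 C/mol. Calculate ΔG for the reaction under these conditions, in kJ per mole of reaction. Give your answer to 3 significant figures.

With Pt²⁺/Pt reduced at the cathode, E°cell = +1.21 − (+0.77) = +0.44 V and n = 2.
The reaction quotient is [Fe³⁺(aq)]^2 / ([Pt²⁺(aq)]·[Fe²⁺(aq)]^2) = 7.74×10^−7; by Nernst, E = +0.44 − (0.0591/2)(−6.111) = +0.6206 V.
Finally ΔG = −nFE = −(2)(96485 C/mol)(+0.6206 V) = −120 kJ/mol.

−120 kJ/mol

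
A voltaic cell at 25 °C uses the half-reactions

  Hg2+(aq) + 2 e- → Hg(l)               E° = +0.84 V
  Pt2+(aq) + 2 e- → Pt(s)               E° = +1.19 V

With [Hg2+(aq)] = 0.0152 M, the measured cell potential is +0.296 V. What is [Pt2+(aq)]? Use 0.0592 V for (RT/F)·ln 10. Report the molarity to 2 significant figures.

0.00023 M

Pt²⁺/Pt is the cathode (higher E°); E°cell = +1.19 − (+0.84) = +0.35 V with n = 2.
Since E = E° − (0.0592/n)·log Q, log Q = n(E° − E)/0.0592 = 1.824.
The balanced reaction is Pt2+(aq) + Hg(l) → Pt(s) + Hg2+(aq), so Q = [Hg2+(aq)] / [Pt2+(aq)].
Substituting the known concentrations and solving, log [Pt2+(aq)] = −3.642 and [Pt2+(aq)] = 0.00023 M.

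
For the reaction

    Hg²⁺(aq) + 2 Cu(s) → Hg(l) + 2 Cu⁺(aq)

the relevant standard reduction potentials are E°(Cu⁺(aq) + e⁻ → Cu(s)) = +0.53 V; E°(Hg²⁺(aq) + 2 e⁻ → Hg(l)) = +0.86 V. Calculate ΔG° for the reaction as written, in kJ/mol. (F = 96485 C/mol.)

−63.7 kJ/mol

In the reaction as written Hg²⁺(aq) is reduced, so the Hg²⁺/Hg couple is the cathode and Cu⁺/Cu is the anode.
E°cell = +0.86 − (+0.53) = +0.33 V; balancing electrons gives n = 2.
ΔG° = −nFE°cell = −(2)(96485)(+0.33) J/mol = −63.7 kJ/mol.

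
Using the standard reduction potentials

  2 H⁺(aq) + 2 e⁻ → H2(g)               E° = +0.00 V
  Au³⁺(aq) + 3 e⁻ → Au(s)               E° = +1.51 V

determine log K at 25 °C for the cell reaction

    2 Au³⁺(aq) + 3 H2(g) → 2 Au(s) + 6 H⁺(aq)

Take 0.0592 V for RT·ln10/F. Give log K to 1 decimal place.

log K = 153.0

The Au³⁺/Au couple is reduced (cathode); E°cell = +1.51 − (+0.00) = +1.51 V with n = 6.
At equilibrium E = 0, so log K = nE°cell / 0.0592 = (6)(+1.51) / 0.0592 = 153.0.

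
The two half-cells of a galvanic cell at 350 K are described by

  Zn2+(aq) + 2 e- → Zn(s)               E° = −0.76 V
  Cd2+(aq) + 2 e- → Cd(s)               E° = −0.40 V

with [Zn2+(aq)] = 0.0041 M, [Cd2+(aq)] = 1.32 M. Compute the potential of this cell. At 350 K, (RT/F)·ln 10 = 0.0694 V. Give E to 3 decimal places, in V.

The Cd²⁺/Cd couple has the more positive E°, so it is the cathode; Zn²⁺/Zn is the anode.
E°cell = −0.40 − (−0.76) = +0.36 V, with n = 2 electrons transferred.
Balancing gives Cd2+(aq) + Zn(s) → Cd(s) + Zn2+(aq); hence Q = [Zn2+(aq)] / [Cd2+(aq)] = 0.00311 (log Q = −2.508).
Applying E = E° − (RT ln10/nF)·log Q gives +0.36 − (0.0694/2)(−2.508) = +0.447 V.

+0.447 V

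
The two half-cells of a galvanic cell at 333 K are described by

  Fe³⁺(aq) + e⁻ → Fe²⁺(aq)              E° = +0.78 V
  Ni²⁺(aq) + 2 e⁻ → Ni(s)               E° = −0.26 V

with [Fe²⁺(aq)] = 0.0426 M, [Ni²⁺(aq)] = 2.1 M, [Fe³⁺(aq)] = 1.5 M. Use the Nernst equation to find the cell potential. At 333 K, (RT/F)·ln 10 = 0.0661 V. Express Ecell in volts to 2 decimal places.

The Fe³⁺/Fe²⁺ couple has the more positive E°, so it is the cathode; Ni²⁺/Ni is the anode.
E°cell = +0.78 − (−0.26) = +1.04 V, with n = 2 electrons transferred.
For the overall reaction 2 Fe³⁺(aq) + Ni(s) → 2 Fe²⁺(aq) + Ni²⁺(aq), Q = ([Fe²⁺(aq)]^2·[Ni²⁺(aq)]) / [Fe³⁺(aq)]^2 = 0.00169, giving log Q = −2.771.
By the Nernst equation, E = +1.04 − (0.0661/2)·(−2.771) = +1.13 V.

+1.13 V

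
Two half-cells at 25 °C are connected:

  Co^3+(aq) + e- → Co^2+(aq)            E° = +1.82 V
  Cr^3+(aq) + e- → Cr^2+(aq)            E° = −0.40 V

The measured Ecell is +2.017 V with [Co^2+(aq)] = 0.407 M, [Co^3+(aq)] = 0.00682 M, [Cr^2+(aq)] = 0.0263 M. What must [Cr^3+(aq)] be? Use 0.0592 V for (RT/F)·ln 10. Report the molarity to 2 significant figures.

1.2 M

The Co³⁺/Co²⁺ couple has the larger reduction potential, so it is the cathode: E°cell = +1.82 − (−0.40) = +2.22 V and n = 1.
From the Nernst equation, log Q = n(E° − E)/0.0592 = 1·(+2.22 − (+2.017))/0.0592 = 3.429.
The balanced reaction is Co^3+(aq) + Cr^2+(aq) → Co^2+(aq) + Cr^3+(aq), so Q = ([Co^2+(aq)]·[Cr^3+(aq)]) / ([Co^3+(aq)]·[Cr^2+(aq)]).
Solving for the unknown gives log [Cr^3+(aq)] = 0.073, so [Cr^3+(aq)] ≈ 1.2 M.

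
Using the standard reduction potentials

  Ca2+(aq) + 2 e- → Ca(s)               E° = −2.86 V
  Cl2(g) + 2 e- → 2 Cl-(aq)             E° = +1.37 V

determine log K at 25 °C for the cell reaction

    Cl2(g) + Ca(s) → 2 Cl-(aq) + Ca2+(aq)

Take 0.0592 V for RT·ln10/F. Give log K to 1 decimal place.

The Cl₂/Cl⁻ couple is reduced (cathode); E°cell = +1.37 − (−2.86) = +4.23 V with n = 2.
At equilibrium E = 0, so log K = nE°cell / 0.0592 = (2)(+4.23) / 0.0592 = 142.9.

log K = 142.9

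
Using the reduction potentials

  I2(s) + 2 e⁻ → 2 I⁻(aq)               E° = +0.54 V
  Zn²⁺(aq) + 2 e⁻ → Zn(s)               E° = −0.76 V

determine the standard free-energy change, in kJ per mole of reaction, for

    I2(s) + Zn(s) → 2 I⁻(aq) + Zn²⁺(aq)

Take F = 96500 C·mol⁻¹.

−251 kJ/mol

In the reaction as written I2(s) is reduced, so the I₂/I⁻ couple is the cathode and Zn²⁺/Zn is the anode.
E°cell = +0.54 − (−0.76) = +1.30 V; balancing electrons gives n = 2.
ΔG° = −nFE°cell = −(2)(96500)(+1.30) J/mol = −251 kJ/mol.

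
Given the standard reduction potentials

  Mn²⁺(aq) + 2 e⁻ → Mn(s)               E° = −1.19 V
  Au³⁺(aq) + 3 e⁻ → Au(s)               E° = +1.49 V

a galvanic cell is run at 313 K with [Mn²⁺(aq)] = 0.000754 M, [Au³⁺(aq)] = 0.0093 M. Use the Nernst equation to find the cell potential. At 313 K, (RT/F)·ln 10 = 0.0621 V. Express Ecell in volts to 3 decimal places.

+2.735 V

Au³⁺/Au is reduced (cathode, E° = +1.49 V) and Mn²⁺/Mn is oxidized (anode).
The standard potential is +1.49 − (−1.19) = +2.68 V and the balanced reaction transfers n = 6 electrons.
The balanced reaction is 2 Au³⁺(aq) + 3 Mn(s) → 2 Au(s) + 3 Mn²⁺(aq), so Q = [Mn²⁺(aq)]^3 / [Au³⁺(aq)]^2 = 4.96×10^−6 and log Q = −5.305.
By the Nernst equation, E = +2.68 − (0.0621/6)·(−5.305) = +2.735 V.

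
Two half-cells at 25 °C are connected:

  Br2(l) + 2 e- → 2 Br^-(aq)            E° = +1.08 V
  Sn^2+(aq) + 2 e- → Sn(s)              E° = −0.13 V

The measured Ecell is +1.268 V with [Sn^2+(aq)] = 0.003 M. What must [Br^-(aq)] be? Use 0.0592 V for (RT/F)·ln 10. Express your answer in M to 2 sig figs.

1.9 M

Br₂/Br⁻ is the cathode (higher E°); E°cell = +1.08 − (−0.13) = +1.21 V with n = 2.
From the Nernst equation, log Q = n(E° − E)/0.0592 = 2·(+1.21 − (+1.268))/0.0592 = −1.959.
Balancing electrons gives Br2(l) + Sn(s) → 2 Br^-(aq) + Sn^2+(aq); thus Q = [Br^-(aq)]^2·[Sn^2+(aq)].
Isolating [Br^-(aq)] in Q = 10^{−1.959} yields log [Br^-(aq)] = 0.282, i.e. 1.9 M.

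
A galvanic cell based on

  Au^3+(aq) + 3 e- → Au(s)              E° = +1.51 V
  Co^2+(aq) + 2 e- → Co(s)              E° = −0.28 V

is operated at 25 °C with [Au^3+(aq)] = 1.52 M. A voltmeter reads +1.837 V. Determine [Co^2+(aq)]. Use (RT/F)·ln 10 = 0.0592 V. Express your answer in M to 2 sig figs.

With Au³⁺/Au at the cathode and Co²⁺/Co at the anode, E°cell = +1.51 − (−0.28) = +1.79 V (n = 6).
Rearranging E = E° − (0.0592/n)·log Q gives log Q = 6(+1.79 − (+1.837))/0.0592 = −4.764.
The balanced reaction is 2 Au^3+(aq) + 3 Co(s) → 2 Au(s) + 3 Co^2+(aq), so Q = [Co^2+(aq)]^3 / [Au^3+(aq)]^2.
Isolating [Co^2+(aq)] in Q = 10^{−4.764} yields log [Co^2+(aq)] = −1.467, i.e. 0.034 M.

0.034 M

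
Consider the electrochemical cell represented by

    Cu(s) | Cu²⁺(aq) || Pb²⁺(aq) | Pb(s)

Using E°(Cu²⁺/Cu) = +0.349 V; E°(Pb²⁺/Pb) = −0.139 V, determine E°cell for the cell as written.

−0.488 V

By convention the left-hand electrode in cell notation is the anode (oxidation) and the right-hand electrode is the cathode (reduction).
E°cell = E°(right) − E°(left) = −0.139 − (+0.349) = −0.488 V.
The negative sign shows that, as written, the cell would require an external voltage to drive the reaction.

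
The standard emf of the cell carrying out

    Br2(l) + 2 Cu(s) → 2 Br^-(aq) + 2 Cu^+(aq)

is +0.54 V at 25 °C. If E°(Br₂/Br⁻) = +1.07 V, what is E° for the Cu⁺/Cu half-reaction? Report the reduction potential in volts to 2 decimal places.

In the reaction as written the Br₂/Br⁻ couple is reduced (cathode) and Cu⁺/Cu is oxidized (anode), so E°cell = E°(Br₂/Br⁻) − E°(Cu⁺/Cu).
E°(Cu⁺/Cu) = E°(cathode) − E°cell = +1.07 − (+0.54) = +0.53 V.

+0.53 V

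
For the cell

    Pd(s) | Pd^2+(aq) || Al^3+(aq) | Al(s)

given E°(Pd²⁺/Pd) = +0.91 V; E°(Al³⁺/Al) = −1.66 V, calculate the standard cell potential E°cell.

By convention the left-hand electrode in cell notation is the anode (oxidation) and the right-hand electrode is the cathode (reduction).
E°cell = E°(right) − E°(left) = −1.66 − (+0.91) = −2.57 V.
The negative sign shows that, as written, the cell would require an external voltage to drive the reaction.

−2.57 V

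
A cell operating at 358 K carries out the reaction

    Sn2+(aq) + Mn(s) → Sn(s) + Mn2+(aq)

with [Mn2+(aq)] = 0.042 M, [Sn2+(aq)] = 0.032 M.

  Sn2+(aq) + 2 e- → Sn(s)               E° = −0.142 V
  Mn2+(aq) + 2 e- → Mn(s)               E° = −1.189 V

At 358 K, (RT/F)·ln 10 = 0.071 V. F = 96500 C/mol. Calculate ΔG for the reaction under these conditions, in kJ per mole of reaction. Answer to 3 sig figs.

−201 kJ/mol

The standard cell potential is −0.142 − (−1.189) = +1.047 V, with n = 2 electrons in the balanced equation.
Here Q = [Mn2+(aq)] / [Sn2+(aq)] = 1.31 (log Q = 0.118), giving E = +1.047 − (0.071/2)·(0.118) = +1.0428 V.
Finally ΔG = −nFE = −(2)(96500 C/mol)(+1.0428 V) = −201 kJ/mol.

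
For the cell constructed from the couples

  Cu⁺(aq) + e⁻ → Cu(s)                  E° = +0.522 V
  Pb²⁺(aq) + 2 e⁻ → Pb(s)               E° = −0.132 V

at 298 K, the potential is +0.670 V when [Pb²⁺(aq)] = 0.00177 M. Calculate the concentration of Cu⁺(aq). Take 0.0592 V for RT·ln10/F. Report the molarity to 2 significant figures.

The Cu⁺/Cu couple has the larger reduction potential, so it is the cathode: E°cell = +0.522 − (−0.132) = +0.654 V and n = 2.
Rearranging E = E° − (0.0592/n)·log Q gives log Q = 2(+0.654 − (+0.670))/0.0592 = −0.541.
Balancing electrons gives 2 Cu⁺(aq) + Pb(s) → 2 Cu(s) + Pb²⁺(aq); thus Q = [Pb²⁺(aq)] / [Cu⁺(aq)]^2.
Solving for the unknown gives log [Cu⁺(aq)] = −1.106, so [Cu⁺(aq)] ≈ 0.078 M.

0.078 M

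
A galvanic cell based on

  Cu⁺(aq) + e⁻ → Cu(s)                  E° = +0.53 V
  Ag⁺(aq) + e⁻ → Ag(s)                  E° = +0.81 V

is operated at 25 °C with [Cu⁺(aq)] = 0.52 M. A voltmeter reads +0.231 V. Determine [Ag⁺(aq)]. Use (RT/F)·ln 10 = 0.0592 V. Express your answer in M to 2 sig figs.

0.077 M

The Ag⁺/Ag couple has the larger reduction potential, so it is the cathode: E°cell = +0.81 − (+0.53) = +0.28 V and n = 1.
Since E = E° − (0.0592/n)·log Q, log Q = n(E° − E)/0.0592 = 0.828.
The balanced reaction is Ag⁺(aq) + Cu(s) → Ag(s) + Cu⁺(aq), so Q = [Cu⁺(aq)] / [Ag⁺(aq)].
Solving for the unknown gives log [Ag⁺(aq)] = −1.112, so [Ag⁺(aq)] ≈ 0.077 M.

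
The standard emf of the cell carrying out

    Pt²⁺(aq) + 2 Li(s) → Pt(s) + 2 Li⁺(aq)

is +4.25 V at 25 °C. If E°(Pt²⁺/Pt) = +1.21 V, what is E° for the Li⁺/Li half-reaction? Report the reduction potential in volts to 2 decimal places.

−3.04 V

In the reaction as written the Pt²⁺/Pt couple is reduced (cathode) and Li⁺/Li is oxidized (anode), so E°cell = E°(Pt²⁺/Pt) − E°(Li⁺/Li).
E°(Li⁺/Li) = E°(cathode) − E°cell = +1.21 − (+4.25) = −3.04 V.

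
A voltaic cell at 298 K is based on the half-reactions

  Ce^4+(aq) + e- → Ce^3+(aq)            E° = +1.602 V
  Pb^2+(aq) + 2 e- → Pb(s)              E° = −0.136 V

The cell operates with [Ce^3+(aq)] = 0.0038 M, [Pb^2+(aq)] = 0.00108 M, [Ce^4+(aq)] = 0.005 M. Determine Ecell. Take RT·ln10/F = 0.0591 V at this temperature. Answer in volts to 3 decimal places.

Since E°(Ce⁴⁺/Ce³⁺) > E°(Pb²⁺/Pb), Ce⁴⁺/Ce³⁺ serves as the cathode.
The standard potential is +1.602 − (−0.136) = +1.738 V and the balanced reaction transfers n = 2 electrons.
For the overall reaction 2 Ce^4+(aq) + Pb(s) → 2 Ce^3+(aq) + Pb^2+(aq), Q = ([Ce^3+(aq)]^2·[Pb^2+(aq)]) / [Ce^4+(aq)]^2 = 0.000624, giving log Q = −3.205.
Applying E = E° − (RT ln10/nF)·log Q gives +1.738 − (0.0591/2)(−3.205) = +1.833 V.

+1.833 V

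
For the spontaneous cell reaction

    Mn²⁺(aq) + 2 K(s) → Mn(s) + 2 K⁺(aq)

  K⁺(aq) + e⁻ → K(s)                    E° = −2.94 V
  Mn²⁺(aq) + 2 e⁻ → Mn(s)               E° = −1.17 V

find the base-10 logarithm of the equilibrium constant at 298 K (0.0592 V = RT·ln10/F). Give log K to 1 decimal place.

log K = 59.8

The Mn²⁺/Mn couple is reduced (cathode); E°cell = −1.17 − (−2.94) = +1.77 V with n = 2.
At equilibrium E = 0, so log K = nE°cell / 0.0592 = (2)(+1.77) / 0.0592 = 59.8.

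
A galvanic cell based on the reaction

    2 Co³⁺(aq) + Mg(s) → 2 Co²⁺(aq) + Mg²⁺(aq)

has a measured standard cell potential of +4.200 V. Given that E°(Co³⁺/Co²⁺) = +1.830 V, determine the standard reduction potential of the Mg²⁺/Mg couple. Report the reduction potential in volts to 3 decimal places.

In the reaction as written the Co³⁺/Co²⁺ couple is reduced (cathode) and Mg²⁺/Mg is oxidized (anode), so E°cell = E°(Co³⁺/Co²⁺) − E°(Mg²⁺/Mg).
E°(Mg²⁺/Mg) = E°(cathode) − E°cell = +1.830 − (+4.200) = −2.370 V.

−2.370 V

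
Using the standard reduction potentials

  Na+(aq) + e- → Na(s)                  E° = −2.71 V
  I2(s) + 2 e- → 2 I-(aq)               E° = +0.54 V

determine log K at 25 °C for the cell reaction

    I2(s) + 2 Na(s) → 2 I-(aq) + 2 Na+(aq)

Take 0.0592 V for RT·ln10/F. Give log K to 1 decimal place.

log K = 109.8

The I₂/I⁻ couple is reduced (cathode); E°cell = +0.54 − (−2.71) = +3.25 V with n = 2.
At equilibrium E = 0, so log K = nE°cell / 0.0592 = (2)(+3.25) / 0.0592 = 109.8.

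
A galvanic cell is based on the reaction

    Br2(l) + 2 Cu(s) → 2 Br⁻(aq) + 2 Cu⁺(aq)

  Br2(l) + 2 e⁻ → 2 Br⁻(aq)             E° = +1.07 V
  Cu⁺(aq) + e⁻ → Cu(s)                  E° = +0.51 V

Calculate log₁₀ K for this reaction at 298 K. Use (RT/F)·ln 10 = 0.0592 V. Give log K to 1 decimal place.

The Br₂/Br⁻ couple is reduced (cathode); E°cell = +1.07 − (+0.51) = +0.56 V with n = 2.
At equilibrium E = 0, so log K = nE°cell / 0.0592 = (2)(+0.56) / 0.0592 = 18.9.

log K = 18.9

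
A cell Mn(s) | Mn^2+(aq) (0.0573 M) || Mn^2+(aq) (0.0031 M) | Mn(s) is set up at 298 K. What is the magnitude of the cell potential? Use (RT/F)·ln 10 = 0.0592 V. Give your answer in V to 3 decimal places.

For a concentration cell E°cell = 0, since both electrodes use the same couple.
The compartment with the higher Mn^2+(aq) concentration (0.0573 M) acts as the cathode; ions are reduced there and produced at the dilute (0.0031 M) anode.
With n = 2, Ecell = −(0.0592/2)·log([dilute]/[conc]) = −(0.0592/2)·log(0.0031/0.0573) = +0.037 V.

0.037 V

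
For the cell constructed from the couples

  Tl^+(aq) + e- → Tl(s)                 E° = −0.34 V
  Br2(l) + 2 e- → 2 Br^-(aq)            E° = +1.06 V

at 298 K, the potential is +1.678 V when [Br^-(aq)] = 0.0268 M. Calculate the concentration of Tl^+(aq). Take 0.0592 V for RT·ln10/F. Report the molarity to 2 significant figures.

Br₂/Br⁻ is the cathode (higher E°); E°cell = +1.06 − (−0.34) = +1.40 V with n = 2.
From the Nernst equation, log Q = n(E° − E)/0.0592 = 2·(+1.40 − (+1.678))/0.0592 = −9.392.
The balanced reaction is Br2(l) + 2 Tl(s) → 2 Br^-(aq) + 2 Tl^+(aq), so Q = [Br^-(aq)]^2·[Tl^+(aq)]^2.
Substituting the known concentrations and solving, log [Tl^+(aq)] = −3.124 and [Tl^+(aq)] = 0.00075 M.

0.00075 M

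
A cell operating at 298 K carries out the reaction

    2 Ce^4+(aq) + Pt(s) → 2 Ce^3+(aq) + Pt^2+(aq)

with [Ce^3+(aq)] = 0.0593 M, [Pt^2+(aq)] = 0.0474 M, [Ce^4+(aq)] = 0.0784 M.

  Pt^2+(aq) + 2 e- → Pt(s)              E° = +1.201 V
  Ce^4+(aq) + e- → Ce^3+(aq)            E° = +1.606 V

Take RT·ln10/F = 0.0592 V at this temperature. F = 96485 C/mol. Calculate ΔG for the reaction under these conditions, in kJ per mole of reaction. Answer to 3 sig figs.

−87.1 kJ/mol

With Ce⁴⁺/Ce³⁺ reduced at the cathode, E°cell = +1.606 − (+1.201) = +0.405 V and n = 2.
Q = ([Ce^3+(aq)]^2·[Pt^2+(aq)]) / [Ce^4+(aq)]^2 = 0.0271, so log Q = −1.567 and E = +0.405 − (0.0592/2)(−1.567) = +0.4514 V.
Finally ΔG = −nFE = −(2)(96485 C/mol)(+0.4514 V) = −87.1 kJ/mol.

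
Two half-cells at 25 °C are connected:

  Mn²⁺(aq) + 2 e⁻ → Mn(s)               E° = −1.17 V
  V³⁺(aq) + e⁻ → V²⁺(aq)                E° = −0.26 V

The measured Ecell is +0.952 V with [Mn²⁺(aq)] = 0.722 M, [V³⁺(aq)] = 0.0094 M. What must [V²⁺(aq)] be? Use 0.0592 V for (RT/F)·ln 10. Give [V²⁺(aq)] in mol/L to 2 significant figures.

0.0022 M

With V³⁺/V²⁺ at the cathode and Mn²⁺/Mn at the anode, E°cell = −0.26 − (−1.17) = +0.91 V (n = 2).
From the Nernst equation, log Q = n(E° − E)/0.0592 = 2·(+0.91 − (+0.952))/0.0592 = −1.419.
For 2 V³⁺(aq) + Mn(s) → 2 V²⁺(aq) + Mn²⁺(aq), the reaction quotient is Q = ([V²⁺(aq)]^2·[Mn²⁺(aq)]) / [V³⁺(aq)]^2.
Solving for the unknown gives log [V²⁺(aq)] = −2.666, so [V²⁺(aq)] ≈ 0.0022 M.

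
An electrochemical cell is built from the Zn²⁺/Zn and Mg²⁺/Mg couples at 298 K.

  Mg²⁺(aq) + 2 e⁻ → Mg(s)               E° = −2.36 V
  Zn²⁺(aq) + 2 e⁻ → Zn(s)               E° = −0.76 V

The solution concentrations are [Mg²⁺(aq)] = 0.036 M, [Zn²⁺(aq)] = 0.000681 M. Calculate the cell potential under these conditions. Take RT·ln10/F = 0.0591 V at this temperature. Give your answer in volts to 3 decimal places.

The Zn²⁺/Zn couple has the more positive E°, so it is the cathode; Mg²⁺/Mg is the anode.
The standard potential is −0.76 − (−2.36) = +1.60 V and the balanced reaction transfers n = 2 electrons.
For the overall reaction Zn²⁺(aq) + Mg(s) → Zn(s) + Mg²⁺(aq), Q = [Mg²⁺(aq)] / [Zn²⁺(aq)] = 52.9, giving log Q = 1.723.
Applying E = E° − (RT ln10/nF)·log Q gives +1.60 − (0.0591/2)(1.723) = +1.549 V.

+1.549 V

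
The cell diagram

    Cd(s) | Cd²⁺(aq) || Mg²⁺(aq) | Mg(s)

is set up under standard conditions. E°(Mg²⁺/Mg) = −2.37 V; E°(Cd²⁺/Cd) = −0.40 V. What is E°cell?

−1.97 V

By convention the left-hand electrode in cell notation is the anode (oxidation) and the right-hand electrode is the cathode (reduction).
E°cell = E°(right) − E°(left) = −2.37 − (−0.40) = −1.97 V.
The negative sign shows that, as written, the cell would require an external voltage to drive the reaction.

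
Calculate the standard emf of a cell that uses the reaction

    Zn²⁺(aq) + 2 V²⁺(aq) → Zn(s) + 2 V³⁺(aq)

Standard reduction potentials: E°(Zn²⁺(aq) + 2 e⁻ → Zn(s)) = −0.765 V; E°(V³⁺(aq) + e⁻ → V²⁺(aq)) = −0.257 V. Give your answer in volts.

−0.508 V

In the reaction as written, Zn²⁺(aq) is reduced (cathode) and V³⁺(aq) is produced by oxidation at the anode.
E°cell = E°(cathode) − E°(anode) = −0.765 − (−0.257) = −0.508 V.
The negative E°cell means the reaction is non-spontaneous in the direction written.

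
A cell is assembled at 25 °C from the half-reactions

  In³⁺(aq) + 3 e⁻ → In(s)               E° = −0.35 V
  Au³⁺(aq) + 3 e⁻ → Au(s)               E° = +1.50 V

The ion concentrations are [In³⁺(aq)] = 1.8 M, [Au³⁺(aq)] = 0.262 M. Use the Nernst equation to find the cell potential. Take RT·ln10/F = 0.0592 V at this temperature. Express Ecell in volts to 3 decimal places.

+1.833 V

Since E°(Au³⁺/Au) > E°(In³⁺/In), Au³⁺/Au serves as the cathode.
E°cell = E°cat − E°an = +1.50 − (−0.35) = +1.85 V; n = 3.
The balanced reaction is Au³⁺(aq) + In(s) → Au(s) + In³⁺(aq), so Q = [In³⁺(aq)] / [Au³⁺(aq)] = 6.87 and log Q = 0.837.
By the Nernst equation, E = +1.85 − (0.0592/3)·(0.837) = +1.833 V.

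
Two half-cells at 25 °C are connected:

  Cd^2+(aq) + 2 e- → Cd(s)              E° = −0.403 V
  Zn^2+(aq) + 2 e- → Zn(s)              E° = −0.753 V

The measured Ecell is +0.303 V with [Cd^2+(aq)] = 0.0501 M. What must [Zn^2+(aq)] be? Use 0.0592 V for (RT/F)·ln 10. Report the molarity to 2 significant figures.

Cd²⁺/Cd is the cathode (higher E°); E°cell = −0.403 − (−0.753) = +0.350 V with n = 2.
Since E = E° − (0.0592/n)·log Q, log Q = n(E° − E)/0.0592 = 1.588.
The balanced reaction is Cd^2+(aq) + Zn(s) → Cd(s) + Zn^2+(aq), so Q = [Zn^2+(aq)] / [Cd^2+(aq)].
Solving for the unknown gives log [Zn^2+(aq)] = 0.288, so [Zn^2+(aq)] ≈ 1.9 M.

1.9 M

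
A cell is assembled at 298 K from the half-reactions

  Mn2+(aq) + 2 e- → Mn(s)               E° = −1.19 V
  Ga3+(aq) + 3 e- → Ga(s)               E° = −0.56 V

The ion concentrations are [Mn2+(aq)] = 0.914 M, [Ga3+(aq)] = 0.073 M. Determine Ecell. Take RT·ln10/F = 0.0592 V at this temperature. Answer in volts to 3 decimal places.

The Ga³⁺/Ga couple has the more positive E°, so it is the cathode; Mn²⁺/Mn is the anode.
E°cell = −0.56 − (−1.19) = +0.63 V, with n = 6 electrons transferred.
Balancing gives 2 Ga3+(aq) + 3 Mn(s) → 2 Ga(s) + 3 Mn2+(aq); hence Q = [Mn2+(aq)]^3 / [Ga3+(aq)]^2 = 143 (log Q = 2.156).
By the Nernst equation, E = +0.63 − (0.0592/6)·(2.156) = +0.609 V.

+0.609 V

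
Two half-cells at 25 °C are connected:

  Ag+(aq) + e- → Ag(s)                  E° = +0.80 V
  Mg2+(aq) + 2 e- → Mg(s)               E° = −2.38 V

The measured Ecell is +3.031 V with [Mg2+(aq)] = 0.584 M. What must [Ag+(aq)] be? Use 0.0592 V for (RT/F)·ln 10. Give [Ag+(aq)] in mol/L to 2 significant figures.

The Ag⁺/Ag couple has the larger reduction potential, so it is the cathode: E°cell = +0.80 − (−2.38) = +3.18 V and n = 2.
Rearranging E = E° − (0.0592/n)·log Q gives log Q = 2(+3.18 − (+3.031))/0.0592 = 5.034.
Balancing electrons gives 2 Ag+(aq) + Mg(s) → 2 Ag(s) + Mg2+(aq); thus Q = [Mg2+(aq)] / [Ag+(aq)]^2.
Isolating [Ag+(aq)] in Q = 10^{5.034} yields log [Ag+(aq)] = −2.634, i.e. 0.0023 M.

0.0023 M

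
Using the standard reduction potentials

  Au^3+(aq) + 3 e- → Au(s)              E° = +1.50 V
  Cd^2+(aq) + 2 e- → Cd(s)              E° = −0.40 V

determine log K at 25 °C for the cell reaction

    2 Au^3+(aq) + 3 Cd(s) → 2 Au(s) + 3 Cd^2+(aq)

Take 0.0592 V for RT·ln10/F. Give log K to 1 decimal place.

log K = 192.6

The Au³⁺/Au couple is reduced (cathode); E°cell = +1.50 − (−0.40) = +1.90 V with n = 6.
At equilibrium E = 0, so log K = nE°cell / 0.0592 = (6)(+1.90) / 0.0592 = 192.6.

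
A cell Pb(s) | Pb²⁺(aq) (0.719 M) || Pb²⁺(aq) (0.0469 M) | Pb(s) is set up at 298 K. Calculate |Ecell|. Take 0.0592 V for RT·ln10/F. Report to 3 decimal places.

0.035 V

For a concentration cell E°cell = 0, since both electrodes use the same couple.
The compartment with the higher Pb²⁺(aq) concentration (0.719 M) acts as the cathode; ions are reduced there and produced at the dilute (0.0469 M) anode.
With n = 2, Ecell = −(0.0592/2)·log([dilute]/[conc]) = −(0.0592/2)·log(0.0469/0.719) = +0.035 V.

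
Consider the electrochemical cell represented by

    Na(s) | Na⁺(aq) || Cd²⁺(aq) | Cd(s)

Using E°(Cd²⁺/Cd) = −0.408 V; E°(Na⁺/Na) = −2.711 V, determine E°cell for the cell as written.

By convention the left-hand electrode in cell notation is the anode (oxidation) and the right-hand electrode is the cathode (reduction).
E°cell = E°(right) − E°(left) = −0.408 − (−2.711) = +2.303 V.

+2.303 V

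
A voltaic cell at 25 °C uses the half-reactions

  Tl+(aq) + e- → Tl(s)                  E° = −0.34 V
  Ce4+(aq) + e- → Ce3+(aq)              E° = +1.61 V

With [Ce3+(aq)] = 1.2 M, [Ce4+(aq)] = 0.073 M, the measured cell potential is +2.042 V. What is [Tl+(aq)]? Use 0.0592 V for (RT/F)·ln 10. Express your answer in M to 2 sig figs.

The Ce⁴⁺/Ce³⁺ couple has the larger reduction potential, so it is the cathode: E°cell = +1.61 − (−0.34) = +1.95 V and n = 1.
Since E = E° − (0.0592/n)·log Q, log Q = n(E° − E)/0.0592 = −1.554.
For Ce4+(aq) + Tl(s) → Ce3+(aq) + Tl+(aq), the reaction quotient is Q = ([Ce3+(aq)]·[Tl+(aq)]) / [Ce4+(aq)].
Isolating [Tl+(aq)] in Q = 10^{−1.554} yields log [Tl+(aq)] = −2.770, i.e. 0.0017 M.

0.0017 M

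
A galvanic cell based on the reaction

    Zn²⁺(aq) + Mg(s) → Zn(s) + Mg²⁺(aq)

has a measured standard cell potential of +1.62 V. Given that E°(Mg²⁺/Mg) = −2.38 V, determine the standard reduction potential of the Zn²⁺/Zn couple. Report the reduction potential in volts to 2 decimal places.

In the reaction as written the Zn²⁺/Zn couple is reduced (cathode) and Mg²⁺/Mg is oxidized (anode), so E°cell = E°(Zn²⁺/Zn) − E°(Mg²⁺/Mg).
E°(Zn²⁺/Zn) = E°cell + E°(anode) = +1.62 + (−2.38) = −0.76 V.

−0.76 V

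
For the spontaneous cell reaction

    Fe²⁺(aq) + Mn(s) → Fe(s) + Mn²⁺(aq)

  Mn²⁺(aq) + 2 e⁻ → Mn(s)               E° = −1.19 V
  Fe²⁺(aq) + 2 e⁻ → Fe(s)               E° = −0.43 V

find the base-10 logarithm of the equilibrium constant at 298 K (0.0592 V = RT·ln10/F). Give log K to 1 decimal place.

The Fe²⁺/Fe couple is reduced (cathode); E°cell = −0.43 − (−1.19) = +0.76 V with n = 2.
At equilibrium E = 0, so log K = nE°cell / 0.0592 = (2)(+0.76) / 0.0592 = 25.7.

log K = 25.7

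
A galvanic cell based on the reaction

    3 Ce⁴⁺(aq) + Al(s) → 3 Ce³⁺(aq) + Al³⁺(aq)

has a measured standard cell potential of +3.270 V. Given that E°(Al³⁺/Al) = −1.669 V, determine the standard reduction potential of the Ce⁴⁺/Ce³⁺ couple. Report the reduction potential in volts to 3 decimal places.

+1.601 V

In the reaction as written the Ce⁴⁺/Ce³⁺ couple is reduced (cathode) and Al³⁺/Al is oxidized (anode), so E°cell = E°(Ce⁴⁺/Ce³⁺) − E°(Al³⁺/Al).
E°(Ce⁴⁺/Ce³⁺) = E°cell + E°(anode) = +3.270 + (−1.669) = +1.601 V.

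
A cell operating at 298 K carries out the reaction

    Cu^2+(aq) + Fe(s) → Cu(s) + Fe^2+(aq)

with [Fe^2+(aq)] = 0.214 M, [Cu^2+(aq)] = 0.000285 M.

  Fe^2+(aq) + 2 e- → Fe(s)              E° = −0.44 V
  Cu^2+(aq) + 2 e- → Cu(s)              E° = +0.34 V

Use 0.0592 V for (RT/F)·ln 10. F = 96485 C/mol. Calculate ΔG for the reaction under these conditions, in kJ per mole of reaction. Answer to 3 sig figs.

The standard cell potential is +0.34 − (−0.44) = +0.78 V, with n = 2 electrons in the balanced equation.
Here Q = [Fe^2+(aq)] / [Cu^2+(aq)] = 751 (log Q = 2.876), giving E = +0.78 − (0.0592/2)·(2.876) = +0.6949 V.
ΔG = −nFE = −(2)(96485)(+0.6949) J/mol = −134 kJ/mol.

−134 kJ/mol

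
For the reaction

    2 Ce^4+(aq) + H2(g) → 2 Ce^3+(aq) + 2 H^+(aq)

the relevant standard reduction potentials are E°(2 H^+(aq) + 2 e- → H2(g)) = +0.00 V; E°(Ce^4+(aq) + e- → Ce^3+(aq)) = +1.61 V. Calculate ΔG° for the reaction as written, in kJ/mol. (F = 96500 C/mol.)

−311 kJ/mol

In the reaction as written Ce^4+(aq) is reduced, so the Ce⁴⁺/Ce³⁺ couple is the cathode and 2H⁺/H₂ is the anode.
E°cell = +1.61 − (+0.00) = +1.61 V; balancing electrons gives n = 2.
ΔG° = −nFE°cell = −(2)(96500)(+1.61) J/mol = −311 kJ/mol.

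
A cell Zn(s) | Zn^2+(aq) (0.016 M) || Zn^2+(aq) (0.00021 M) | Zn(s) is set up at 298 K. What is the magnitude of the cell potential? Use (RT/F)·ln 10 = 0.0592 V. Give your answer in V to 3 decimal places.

For a concentration cell E°cell = 0, since both electrodes use the same couple.
The compartment with the higher Zn^2+(aq) concentration (0.016 M) acts as the cathode; ions are reduced there and produced at the dilute (0.00021 M) anode.
With n = 2, Ecell = −(0.0592/2)·log([dilute]/[conc]) = −(0.0592/2)·log(0.00021/0.016) = +0.056 V.

0.056 V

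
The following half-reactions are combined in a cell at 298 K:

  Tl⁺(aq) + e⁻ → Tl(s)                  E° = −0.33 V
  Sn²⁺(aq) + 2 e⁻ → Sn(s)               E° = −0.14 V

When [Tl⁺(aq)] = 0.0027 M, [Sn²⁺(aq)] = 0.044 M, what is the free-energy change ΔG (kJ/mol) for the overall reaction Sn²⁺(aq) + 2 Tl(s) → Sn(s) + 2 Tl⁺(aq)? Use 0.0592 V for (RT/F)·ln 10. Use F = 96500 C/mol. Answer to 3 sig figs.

−58.3 kJ/mol

The standard cell potential is −0.14 − (−0.33) = +0.19 V, with n = 2 electrons in the balanced equation.
Q = [Tl⁺(aq)]^2 / [Sn²⁺(aq)] = 0.000166, so log Q = −3.781 and E = +0.19 − (0.0592/2)(−3.781) = +0.3019 V.
ΔG = −nFE = −(2)(96500)(+0.3019) J/mol = −58.3 kJ/mol.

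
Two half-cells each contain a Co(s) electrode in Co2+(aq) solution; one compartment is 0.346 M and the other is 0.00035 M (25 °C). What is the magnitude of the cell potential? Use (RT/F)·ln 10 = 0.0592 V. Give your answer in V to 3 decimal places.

0.089 V

For a concentration cell E°cell = 0, since both electrodes use the same couple.
The compartment with the higher Co2+(aq) concentration (0.346 M) acts as the cathode; ions are reduced there and produced at the dilute (0.00035 M) anode.
With n = 2, Ecell = −(0.0592/2)·log([dilute]/[conc]) = −(0.0592/2)·log(0.00035/0.346) = +0.089 V.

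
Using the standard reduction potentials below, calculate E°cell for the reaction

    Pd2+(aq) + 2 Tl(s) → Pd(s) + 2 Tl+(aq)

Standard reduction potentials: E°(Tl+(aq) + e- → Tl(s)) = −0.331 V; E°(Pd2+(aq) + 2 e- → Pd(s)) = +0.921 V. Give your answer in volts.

Pd2+(aq) gains electrons, so the Pd²⁺/Pd couple is the cathode; the Tl⁺/Tl couple is the anode.
E°cell = E°(cathode) − E°(anode) = +0.921 − (−0.331) = +1.252 V.
The positive value indicates the reaction is spontaneous as written.

+1.252 V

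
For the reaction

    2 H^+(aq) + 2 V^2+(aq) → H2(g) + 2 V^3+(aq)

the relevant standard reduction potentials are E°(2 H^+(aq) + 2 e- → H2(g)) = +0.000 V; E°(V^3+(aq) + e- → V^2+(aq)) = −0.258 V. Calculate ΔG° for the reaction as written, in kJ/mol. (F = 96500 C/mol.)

In the reaction as written H^+(aq) is reduced, so the 2H⁺/H₂ couple is the cathode and V³⁺/V²⁺ is the anode.
E°cell = +0.000 − (−0.258) = +0.258 V; balancing electrons gives n = 2.
ΔG° = −nFE°cell = −(2)(96500)(+0.258) J/mol = −49.8 kJ/mol.

−49.8 kJ/mol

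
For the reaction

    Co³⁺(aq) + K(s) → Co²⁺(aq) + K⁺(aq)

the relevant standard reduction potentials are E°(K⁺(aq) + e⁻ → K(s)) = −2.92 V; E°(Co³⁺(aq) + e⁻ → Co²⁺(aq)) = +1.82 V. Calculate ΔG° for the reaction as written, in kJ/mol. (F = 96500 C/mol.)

−457 kJ/mol

In the reaction as written Co³⁺(aq) is reduced, so the Co³⁺/Co²⁺ couple is the cathode and K⁺/K is the anode.
E°cell = +1.82 − (−2.92) = +4.74 V; balancing electrons gives n = 1.
ΔG° = −nFE°cell = −(1)(96500)(+4.74) J/mol = −457 kJ/mol.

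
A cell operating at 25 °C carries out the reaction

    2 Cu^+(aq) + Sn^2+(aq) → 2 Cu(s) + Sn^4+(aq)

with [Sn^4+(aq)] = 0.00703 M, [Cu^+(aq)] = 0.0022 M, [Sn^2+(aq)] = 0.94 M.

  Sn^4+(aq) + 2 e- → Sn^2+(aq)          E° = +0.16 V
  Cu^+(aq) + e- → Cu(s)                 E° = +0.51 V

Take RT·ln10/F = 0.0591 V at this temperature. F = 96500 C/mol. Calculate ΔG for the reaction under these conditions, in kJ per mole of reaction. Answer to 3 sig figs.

The standard cell potential is +0.51 − (+0.16) = +0.35 V, with n = 2 electrons in the balanced equation.
Here Q = [Sn^4+(aq)] / ([Cu^+(aq)]^2·[Sn^2+(aq)]) = 1.55×10^3 (log Q = 3.189), giving E = +0.35 − (0.0591/2)·(3.189) = +0.2558 V.
Then ΔG = −nFE = −2 × 96500 × +0.2558 J/mol = −49.4 kJ/mol.

−49.4 kJ/mol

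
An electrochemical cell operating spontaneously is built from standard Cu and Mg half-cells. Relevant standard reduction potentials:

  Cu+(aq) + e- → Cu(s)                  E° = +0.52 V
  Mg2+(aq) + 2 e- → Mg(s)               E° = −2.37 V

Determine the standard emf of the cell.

+2.89 V

The Cu⁺/Cu couple has the higher E°, so Cu ion is reduced (cathode) and Mg is oxidized (anode).
E°cell = E°(cathode) − E°(anode) = +0.52 − (−2.37) = +2.89 V.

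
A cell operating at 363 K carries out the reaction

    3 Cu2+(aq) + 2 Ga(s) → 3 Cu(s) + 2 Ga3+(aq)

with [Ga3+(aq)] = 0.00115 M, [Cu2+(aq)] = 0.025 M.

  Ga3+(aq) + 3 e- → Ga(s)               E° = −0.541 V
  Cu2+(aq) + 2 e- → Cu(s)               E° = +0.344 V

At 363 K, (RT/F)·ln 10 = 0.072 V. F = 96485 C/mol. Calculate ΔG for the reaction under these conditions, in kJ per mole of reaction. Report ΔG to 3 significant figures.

The standard cell potential is +0.344 − (−0.541) = +0.885 V, with n = 6 electrons in the balanced equation.
Here Q = [Ga3+(aq)]^2 / [Cu2+(aq)]^3 = 0.0846 (log Q = −1.072), giving E = +0.885 − (0.072/6)·(−1.072) = +0.8979 V.
Then ΔG = −nFE = −6 × 96485 × +0.8979 J/mol = −520 kJ/mol.

−520 kJ/mol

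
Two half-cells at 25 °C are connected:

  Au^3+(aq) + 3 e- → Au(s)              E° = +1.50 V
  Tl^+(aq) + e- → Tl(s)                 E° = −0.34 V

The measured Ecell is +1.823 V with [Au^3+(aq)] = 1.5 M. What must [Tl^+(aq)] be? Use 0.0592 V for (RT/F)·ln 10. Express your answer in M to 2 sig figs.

2.2 M

Au³⁺/Au is the cathode (higher E°); E°cell = +1.50 − (−0.34) = +1.84 V with n = 3.
From the Nernst equation, log Q = n(E° − E)/0.0592 = 3·(+1.84 − (+1.823))/0.0592 = 0.861.
The balanced reaction is Au^3+(aq) + 3 Tl(s) → Au(s) + 3 Tl^+(aq), so Q = [Tl^+(aq)]^3 / [Au^3+(aq)].
Isolating [Tl^+(aq)] in Q = 10^{0.861} yields log [Tl^+(aq)] = 0.346, i.e. 2.2 M.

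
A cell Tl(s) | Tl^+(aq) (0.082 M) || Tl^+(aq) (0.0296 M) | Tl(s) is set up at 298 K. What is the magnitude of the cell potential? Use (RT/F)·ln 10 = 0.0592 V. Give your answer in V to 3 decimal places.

0.026 V

For a concentration cell E°cell = 0, since both electrodes use the same couple.
The compartment with the higher Tl^+(aq) concentration (0.082 M) acts as the cathode; ions are reduced there and produced at the dilute (0.0296 M) anode.
With n = 1, Ecell = −(0.0592/1)·log([dilute]/[conc]) = −(0.0592/1)·log(0.0296/0.082) = +0.026 V.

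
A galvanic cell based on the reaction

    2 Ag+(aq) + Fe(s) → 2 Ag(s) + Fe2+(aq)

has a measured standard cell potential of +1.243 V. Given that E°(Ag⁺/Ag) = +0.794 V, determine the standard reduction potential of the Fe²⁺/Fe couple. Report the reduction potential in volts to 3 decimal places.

−0.449 V

In the reaction as written the Ag⁺/Ag couple is reduced (cathode) and Fe²⁺/Fe is oxidized (anode), so E°cell = E°(Ag⁺/Ag) − E°(Fe²⁺/Fe).
E°(Fe²⁺/Fe) = E°(cathode) − E°cell = +0.794 − (+1.243) = −0.449 V.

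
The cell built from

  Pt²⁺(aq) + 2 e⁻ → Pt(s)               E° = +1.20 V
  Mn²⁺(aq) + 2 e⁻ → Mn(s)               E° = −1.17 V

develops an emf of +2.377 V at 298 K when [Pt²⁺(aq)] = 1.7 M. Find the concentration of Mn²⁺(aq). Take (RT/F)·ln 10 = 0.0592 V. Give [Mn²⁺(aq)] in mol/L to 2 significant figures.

0.99 M

With Pt²⁺/Pt at the cathode and Mn²⁺/Mn at the anode, E°cell = +1.20 − (−1.17) = +2.37 V (n = 2).
Since E = E° − (0.0592/n)·log Q, log Q = n(E° − E)/0.0592 = −0.236.
For Pt²⁺(aq) + Mn(s) → Pt(s) + Mn²⁺(aq), the reaction quotient is Q = [Mn²⁺(aq)] / [Pt²⁺(aq)].
Isolating [Mn²⁺(aq)] in Q = 10^{−0.236} yields log [Mn²⁺(aq)] = −0.006, i.e. 0.99 M.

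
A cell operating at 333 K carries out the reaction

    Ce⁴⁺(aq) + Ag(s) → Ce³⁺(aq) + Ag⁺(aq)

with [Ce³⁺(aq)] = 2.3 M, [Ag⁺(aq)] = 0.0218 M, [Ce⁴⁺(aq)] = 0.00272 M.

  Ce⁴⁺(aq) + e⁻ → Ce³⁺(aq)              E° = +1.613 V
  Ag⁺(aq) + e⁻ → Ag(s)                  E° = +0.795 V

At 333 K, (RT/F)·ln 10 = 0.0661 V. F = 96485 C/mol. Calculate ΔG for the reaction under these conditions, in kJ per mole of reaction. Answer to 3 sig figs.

The standard cell potential is +1.613 − (+0.795) = +0.818 V, with n = 1 electron in the balanced equation.
Q = ([Ce³⁺(aq)]·[Ag⁺(aq)]) / [Ce⁴⁺(aq)] = 18.4, so log Q = 1.266 and E = +0.818 − (0.0661/1)(1.266) = +0.7343 V.
ΔG = −nFE = −(1)(96485)(+0.7343) J/mol = −70.8 kJ/mol.

−70.8 kJ/mol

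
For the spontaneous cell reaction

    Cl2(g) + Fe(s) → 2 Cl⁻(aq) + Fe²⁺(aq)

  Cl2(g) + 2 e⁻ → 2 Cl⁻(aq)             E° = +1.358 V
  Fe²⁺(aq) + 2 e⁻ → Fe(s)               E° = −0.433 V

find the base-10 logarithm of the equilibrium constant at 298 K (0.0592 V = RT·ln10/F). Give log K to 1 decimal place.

log K = 60.5

The Cl₂/Cl⁻ couple is reduced (cathode); E°cell = +1.358 − (−0.433) = +1.791 V with n = 2.
At equilibrium E = 0, so log K = nE°cell / 0.0592 = (2)(+1.791) / 0.0592 = 60.5.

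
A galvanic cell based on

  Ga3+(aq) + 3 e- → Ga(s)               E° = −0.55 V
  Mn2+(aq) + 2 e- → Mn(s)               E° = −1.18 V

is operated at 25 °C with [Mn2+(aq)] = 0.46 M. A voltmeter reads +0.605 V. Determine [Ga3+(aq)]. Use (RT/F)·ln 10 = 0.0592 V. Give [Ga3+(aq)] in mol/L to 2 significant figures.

With Ga³⁺/Ga at the cathode and Mn²⁺/Mn at the anode, E°cell = −0.55 − (−1.18) = +0.63 V (n = 6).
Since E = E° − (0.0592/n)·log Q, log Q = n(E° − E)/0.0592 = 2.534.
The balanced reaction is 2 Ga3+(aq) + 3 Mn(s) → 2 Ga(s) + 3 Mn2+(aq), so Q = [Mn2+(aq)]^3 / [Ga3+(aq)]^2.
Isolating [Ga3+(aq)] in Q = 10^{2.534} yields log [Ga3+(aq)] = −1.773, i.e. 0.017 M.

0.017 M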